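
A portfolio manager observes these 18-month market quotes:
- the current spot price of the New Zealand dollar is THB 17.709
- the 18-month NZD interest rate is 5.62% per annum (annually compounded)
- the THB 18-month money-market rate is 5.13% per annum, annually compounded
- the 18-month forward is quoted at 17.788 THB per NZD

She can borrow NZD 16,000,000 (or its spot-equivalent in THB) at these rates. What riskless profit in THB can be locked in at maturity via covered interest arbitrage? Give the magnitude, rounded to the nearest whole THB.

THB 3,509,853

T = 18/12 years.
Keep in NZD, deliver into the forward: 16,000,000·1.08547354842·17.788 = THB 308,934,455.67.
Swap to THB now, deposit: 16,000,000·17.709·1.07792860417 = THB 305,424,602.42.
The quoted forward overvalues NZD, so borrow THB, buy NZD at spot, deposit the NZD at 5.62%, and sell the proceeds forward at 17.788.
Profit = 308,934,455.67 − 305,424,602.42 = THB 3,509,853.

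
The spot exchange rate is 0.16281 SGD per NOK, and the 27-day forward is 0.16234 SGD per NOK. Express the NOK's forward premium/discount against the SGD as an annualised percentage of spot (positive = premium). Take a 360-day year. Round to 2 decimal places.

-3.85%

T = 27/360 years.
Period premium: (0.16234 − 0.16281)/0.16281 = -0.0028868.
Per annum: -0.0028868 / (27/360) = -0.038491 = -3.85%.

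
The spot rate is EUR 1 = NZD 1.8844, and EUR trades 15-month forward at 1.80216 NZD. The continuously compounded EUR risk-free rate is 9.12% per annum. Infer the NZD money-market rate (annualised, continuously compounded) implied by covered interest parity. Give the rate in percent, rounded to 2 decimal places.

5.55%

T = 15/12 years.
By CIP, F/S equals the NZD-to-EUR growth ratio: 1.80216/1.8844 = 0.9563575.
EUR growth factor: e^(0.0912×15/12) = 1.1207521.
That pins the NZD growth at 1.0718397.
r = ln(1.0718397)/(15/12) = 0.055501 → 5.55%.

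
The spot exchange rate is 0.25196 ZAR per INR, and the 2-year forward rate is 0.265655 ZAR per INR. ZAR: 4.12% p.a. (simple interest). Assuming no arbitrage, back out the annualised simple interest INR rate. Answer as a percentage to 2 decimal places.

1.33%

T = 2 years.
F/S = 0.265655/0.25196 = 1.0543539 = (growth of ZAR) / (growth of INR).
The ZAR side grows by 1 + 0.0412×2 = 1.082400.
Hence g_INR = 1.0266003.
(1.0266003 − 1)/T = 0.013300, i.e. 1.33%.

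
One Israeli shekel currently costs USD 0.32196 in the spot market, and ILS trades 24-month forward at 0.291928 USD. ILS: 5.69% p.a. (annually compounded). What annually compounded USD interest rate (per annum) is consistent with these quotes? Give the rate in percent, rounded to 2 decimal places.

T = 2 years.
CIP gives F = S · g_USD/g_ILS, so g_USD/g_ILS = 0.291928/0.32196 = 0.9067213.
The ILS side grows by (1 + 0.0569)^2 = 1.1170376.
So the USD growth factor = 1.0128418.
r = 1.0128418^(1/2) − 1 = 0.006400 → 0.64%.

0.64%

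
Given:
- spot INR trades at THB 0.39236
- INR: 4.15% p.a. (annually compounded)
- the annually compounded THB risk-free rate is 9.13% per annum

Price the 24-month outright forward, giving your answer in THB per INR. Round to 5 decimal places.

0.43078

T = 2 years.
Growth of 1 THB over T: (1 + 0.0913)^2 = 1.1909357.
INR accumulates by (1 + 0.0415)^2 = 1.0847223.
CIP: F = S · (grow THB)/(grow INR) = 0.39236 × 1.1909357/1.0847223 = 0.4307789 THB per INR.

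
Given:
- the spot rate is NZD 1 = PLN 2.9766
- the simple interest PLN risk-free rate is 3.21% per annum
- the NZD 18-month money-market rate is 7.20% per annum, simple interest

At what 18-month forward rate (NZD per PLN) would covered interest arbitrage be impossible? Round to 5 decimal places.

0.35514

T = 18/12 years.
Growth of 1 PLN over T: 1 + 0.0321×18/12 = 1.048150.
Growth of 1 NZD over T: 1 + 0.0720×18/12 = 1.108000.
So F = 2.9766 × 1.048150 / 1.108000 = 2.815815 (PLN/NZD).
Invert for NZD per PLN: 1 / 2.815815 = 0.35514.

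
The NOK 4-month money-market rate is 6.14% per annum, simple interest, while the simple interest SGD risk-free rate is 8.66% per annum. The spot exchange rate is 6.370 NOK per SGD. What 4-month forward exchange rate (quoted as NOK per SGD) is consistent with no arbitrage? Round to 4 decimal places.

6.3180

T = 4/12 years.
NOK growth factor: 1 + 0.0614×4/12 = 1.0204667.
SGD accumulates by 1 + 0.0866×4/12 = 1.0288667.
So F = 6.37 × 1.0204667 / 1.0288667 = 6.317993 (NOK/SGD).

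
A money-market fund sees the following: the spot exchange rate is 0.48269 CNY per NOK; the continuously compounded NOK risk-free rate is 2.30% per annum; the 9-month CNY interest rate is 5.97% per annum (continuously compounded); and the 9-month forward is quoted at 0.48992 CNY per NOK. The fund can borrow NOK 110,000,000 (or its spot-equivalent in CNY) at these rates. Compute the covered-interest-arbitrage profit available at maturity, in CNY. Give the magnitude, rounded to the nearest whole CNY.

CNY 698,408

T = 9/12 years.
Keep in NOK, deliver into the forward: 110,000,000·1.0173996404·0.48992 = CNY 54,828,887.50.
Swap to CNY now, deposit: 110,000,000·0.48269·1.0457925301 = CNY 55,527,295.60.
The quoted forward undervalues NOK, so borrow NOK, convert to CNY at spot, deposit the CNY at 5.97%, and buy NOK forward at 0.48992 to cover the loan.
Arbitrage profit = |54,828,887.50 − 55,527,295.60| = CNY 698,408.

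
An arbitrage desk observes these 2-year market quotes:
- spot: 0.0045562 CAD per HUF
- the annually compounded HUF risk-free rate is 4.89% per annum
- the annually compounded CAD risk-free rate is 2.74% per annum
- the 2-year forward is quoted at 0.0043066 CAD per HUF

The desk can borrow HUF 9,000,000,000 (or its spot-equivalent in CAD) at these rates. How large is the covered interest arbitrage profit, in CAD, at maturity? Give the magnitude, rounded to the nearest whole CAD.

CAD 640,952

T = 2 years.
Route A — deposit HUF, sell forward: 9,000,000,000 × 1.10019121 × 0.0043066 = CAD 42,642,751.18.
Route B — convert at spot, deposit CAD: 9,000,000,000 × 0.0045562 × 1.05555076 = CAD 43,283,703.35.
The quoted forward undervalues HUF, so borrow HUF, convert to CAD at spot, deposit the CAD at 2.74%, and buy HUF forward at 0.0043066 to cover the loan.
Arbitrage profit = |42,642,751.18 − 43,283,703.35| = CAD 640,952.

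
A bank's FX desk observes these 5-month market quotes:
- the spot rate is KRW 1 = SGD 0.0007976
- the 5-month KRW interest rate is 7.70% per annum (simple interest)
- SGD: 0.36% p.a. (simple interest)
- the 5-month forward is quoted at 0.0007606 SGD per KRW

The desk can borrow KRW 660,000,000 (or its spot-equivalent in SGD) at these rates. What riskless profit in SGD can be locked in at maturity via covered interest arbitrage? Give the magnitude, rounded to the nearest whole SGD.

SGD 9,104

T = 5/12 years.
Invest the KRW and cover forward: 660,000,000 × 1.03208333 × 0.0007606 = SGD 518,101.70.
Convert at spot and invest in SGD: 660,000,000 × 0.0007976 × 1.001500 = SGD 527,205.62.
The quoted forward undervalues KRW, so borrow KRW, convert to SGD at spot, deposit the SGD at 0.36%, and buy KRW forward at 0.0007606 to cover the loan.
The gap between the two covered legs is SGD 9,104.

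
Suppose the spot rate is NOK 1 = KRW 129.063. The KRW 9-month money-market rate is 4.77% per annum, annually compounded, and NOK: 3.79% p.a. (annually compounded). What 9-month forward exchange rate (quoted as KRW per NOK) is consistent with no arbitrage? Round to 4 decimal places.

129.9759

T = 9/12 years.
KRW growth factor: (1 + 0.0477)^(9/12) = 1.035565821.
NOK accumulates by (1 + 0.0379)^(9/12) = 1.028292419.
Forward (KRW per NOK) = 129.063 × 1.035565821 / 1.028292419 = 129.975899.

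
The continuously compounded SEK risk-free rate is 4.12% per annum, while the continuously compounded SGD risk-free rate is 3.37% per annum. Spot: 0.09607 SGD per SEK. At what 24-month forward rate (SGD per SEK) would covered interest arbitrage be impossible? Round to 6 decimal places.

T = 2 years.
SGD accumulates by e^(0.0337×2) = 1.0697233.
SEK accumulates by e^(0.0412×2) = 1.0858901.
Forward (SGD per SEK) = 0.09607 × 1.0697233 / 1.0858901 = 0.09463970.

0.094640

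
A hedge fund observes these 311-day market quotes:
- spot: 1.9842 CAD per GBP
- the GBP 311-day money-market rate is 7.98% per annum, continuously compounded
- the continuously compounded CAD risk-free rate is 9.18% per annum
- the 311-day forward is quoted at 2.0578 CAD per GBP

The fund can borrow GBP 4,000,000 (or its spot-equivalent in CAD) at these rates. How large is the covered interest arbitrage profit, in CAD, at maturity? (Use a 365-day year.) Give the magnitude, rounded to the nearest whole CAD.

T = 311/365 years.
Keep in GBP, deliver into the forward: 4,000,000·1.070358857·2.0578 = CAD 8,810,337.82.
Swap to CAD now, deposit: 4,000,000·1.9842·1.081359051 = CAD 8,582,530.52.
The quoted forward overvalues GBP, so borrow CAD, buy GBP at spot, deposit the GBP at 7.98%, and sell the proceeds forward at 2.0578.
Profit = 8,810,337.82 − 8,582,530.52 = CAD 227,807.

CAD 227,807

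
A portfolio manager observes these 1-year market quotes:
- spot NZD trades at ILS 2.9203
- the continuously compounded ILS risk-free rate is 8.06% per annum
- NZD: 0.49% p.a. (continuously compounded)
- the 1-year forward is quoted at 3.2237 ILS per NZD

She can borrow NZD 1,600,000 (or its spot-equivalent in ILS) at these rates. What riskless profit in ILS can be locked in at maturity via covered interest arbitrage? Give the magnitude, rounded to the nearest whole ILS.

T = 1 year.
Route A — deposit NZD, sell forward: 1,600,000 × 1.004912025 × 3.2237 = ILS 5,183,255.83.
Route B — convert at spot, deposit ILS: 1,600,000 × 2.9203 × 1.083937235 = ILS 5,064,675.05.
The quoted forward overvalues NZD, so borrow ILS, buy NZD at spot, deposit the NZD at 0.49%, and sell the proceeds forward at 3.2237.
Profit = 5,183,255.83 − 5,064,675.05 = ILS 118,581.

ILS 118,581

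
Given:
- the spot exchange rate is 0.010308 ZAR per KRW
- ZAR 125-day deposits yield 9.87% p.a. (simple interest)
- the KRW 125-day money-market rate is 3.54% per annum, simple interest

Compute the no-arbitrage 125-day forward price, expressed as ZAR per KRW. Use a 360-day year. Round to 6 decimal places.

0.010532

T = 125/360 years.
ZAR accumulates by 1 + 0.0987×125/360 = 1.0342708.
KRW accumulates by 1 + 0.0354×125/360 = 1.0122917.
CIP: F = S · (grow ZAR)/(grow KRW) = 0.010308 × 1.0342708/1.0122917 = 0.01053181 ZAR per KRW.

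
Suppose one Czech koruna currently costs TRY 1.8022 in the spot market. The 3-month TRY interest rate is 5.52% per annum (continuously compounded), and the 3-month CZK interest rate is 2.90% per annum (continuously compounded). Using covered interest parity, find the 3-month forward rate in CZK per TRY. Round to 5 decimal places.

0.55125

T = 3/12 years.
TRY accumulates by e^(0.0552×3/12) = 1.0138957.
Growth of 1 CZK over T: e^(0.0290×3/12) = 1.0072763.
CIP: F = S · (grow TRY)/(grow CZK) = 1.8022 × 1.0138957/1.0072763 = 1.814043 TRY per CZK.
Quoted the other way: 1/1.814043 = 0.55125 CZK per TRY.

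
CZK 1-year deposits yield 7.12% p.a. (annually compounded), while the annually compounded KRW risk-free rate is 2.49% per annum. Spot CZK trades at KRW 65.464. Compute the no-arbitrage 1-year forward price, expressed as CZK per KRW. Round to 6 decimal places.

0.015966

T = 1 year.
KRW accumulates by (1 + 0.0249)^1 = 1.024900.
CZK accumulates by (1 + 0.0712)^1 = 1.071200.
Forward (KRW per CZK) = 65.464 × 1.024900 / 1.071200 = 62.63448.
Invert for CZK per KRW: 1 / 62.63448 = 0.015966.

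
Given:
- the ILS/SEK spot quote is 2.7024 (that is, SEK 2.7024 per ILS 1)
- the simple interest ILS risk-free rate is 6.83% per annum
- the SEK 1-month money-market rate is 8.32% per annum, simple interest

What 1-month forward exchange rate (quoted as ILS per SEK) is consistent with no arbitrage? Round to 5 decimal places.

0.36959

T = 1/12 years.
SEK growth factor: 1 + 0.0832×1/12 = 1.0069333.
ILS accumulates by 1 + 0.0683×1/12 = 1.0056917.
So F = 2.7024 × 1.0069333 / 1.0056917 = 2.705736 (SEK/ILS).
Quoted the other way: 1/2.705736 = 0.36959 ILS per SEK.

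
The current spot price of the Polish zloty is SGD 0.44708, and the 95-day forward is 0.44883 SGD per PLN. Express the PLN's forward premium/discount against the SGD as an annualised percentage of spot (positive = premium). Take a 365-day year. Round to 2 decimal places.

+1.50%

T = 95/365 years.
PLN trades forward at +0.39143% vs spot over the period.
×(1/T) gives 1.50% p.a.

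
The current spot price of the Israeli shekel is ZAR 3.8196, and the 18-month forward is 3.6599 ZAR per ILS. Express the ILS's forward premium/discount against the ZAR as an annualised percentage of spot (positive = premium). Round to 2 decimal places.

-2.79%

T = 18/12 years.
Period premium: (3.6599 − 3.8196)/3.8196 = -0.0418107.
Annualise by dividing by T: -0.0418107 / (18/12) = -0.027874 → -2.79%.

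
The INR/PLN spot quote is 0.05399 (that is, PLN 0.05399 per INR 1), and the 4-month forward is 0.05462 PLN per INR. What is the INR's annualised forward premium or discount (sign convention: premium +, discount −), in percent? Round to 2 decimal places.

T = 4/12 years.
Period premium: (0.05462 − 0.05399)/0.05399 = 0.0116688.
×(1/T) gives 3.50% p.a.

+3.50%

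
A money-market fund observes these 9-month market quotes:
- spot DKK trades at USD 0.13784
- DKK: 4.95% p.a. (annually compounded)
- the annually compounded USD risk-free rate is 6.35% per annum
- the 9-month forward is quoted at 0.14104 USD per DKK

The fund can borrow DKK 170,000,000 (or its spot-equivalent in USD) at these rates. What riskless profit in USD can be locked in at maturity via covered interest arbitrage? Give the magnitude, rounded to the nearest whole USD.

USD 321,386

T = 9/12 years.
Keep in DKK, deliver into the forward: 170,000,000·1.036899899·0.14104 = USD 24,861,541.50.
Swap to USD now, deposit: 170,000,000·0.13784·1.0472566353 = USD 24,540,155.28.
The quoted forward overvalues DKK, so borrow USD, buy DKK at spot, deposit the DKK at 4.95%, and sell the proceeds forward at 0.14104.
Profit = 24,861,541.50 − 24,540,155.28 = USD 321,386.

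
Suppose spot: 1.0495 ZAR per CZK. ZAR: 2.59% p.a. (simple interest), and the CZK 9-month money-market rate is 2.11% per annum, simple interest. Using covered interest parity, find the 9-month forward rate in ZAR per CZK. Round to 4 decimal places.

T = 9/12 years.
ZAR growth factor: 1 + 0.0259×9/12 = 1.019425.
Growth of 1 CZK over T: 1 + 0.0211×9/12 = 1.015825.
Forward (ZAR per CZK) = 1.0495 × 1.019425 / 1.015825 = 1.053219.

1.0532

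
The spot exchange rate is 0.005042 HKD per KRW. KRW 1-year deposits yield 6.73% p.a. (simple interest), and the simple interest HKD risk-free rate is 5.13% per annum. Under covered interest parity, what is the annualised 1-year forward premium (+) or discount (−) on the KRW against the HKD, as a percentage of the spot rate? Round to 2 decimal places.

-1.50%

T = 1 year.
F = S · g_HKD/g_KRW = 0.005042 × 1.051300/1.067300 = 0.004966415.
Annualised premium = (F − S)/S × (1/T) = (0.004966415 − 0.005042)/0.005042 ÷ 1 = -1.50%.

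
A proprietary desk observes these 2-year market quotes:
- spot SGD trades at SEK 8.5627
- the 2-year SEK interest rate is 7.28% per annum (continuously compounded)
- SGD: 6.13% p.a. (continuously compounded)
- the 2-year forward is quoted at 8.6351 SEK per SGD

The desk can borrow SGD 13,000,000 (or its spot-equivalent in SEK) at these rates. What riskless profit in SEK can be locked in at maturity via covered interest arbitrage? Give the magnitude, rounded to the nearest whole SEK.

SEK 1,863,763

T = 2 years.
Invest the SGD and cover forward: 13,000,000 × 1.13043215764 × 8.6351 = SEK 126,898,131.42.
Convert at spot and invest in SEK: 13,000,000 × 8.5627 × 1.15673340214 = SEK 128,761,894.33.
The quoted forward undervalues SGD, so borrow SGD, convert to SEK at spot, deposit the SEK at 7.28%, and buy SGD forward at 8.6351 to cover the loan.
Profit = 128,761,894.33 − 126,898,131.42 = SEK 1,863,763.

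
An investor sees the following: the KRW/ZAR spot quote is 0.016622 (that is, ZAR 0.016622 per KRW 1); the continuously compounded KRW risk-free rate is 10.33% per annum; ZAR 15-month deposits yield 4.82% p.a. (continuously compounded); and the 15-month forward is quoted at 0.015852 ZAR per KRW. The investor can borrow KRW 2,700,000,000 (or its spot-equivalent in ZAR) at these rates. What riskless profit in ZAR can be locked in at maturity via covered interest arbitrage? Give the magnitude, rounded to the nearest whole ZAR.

T = 15/12 years.
Keep in KRW, deliver into the forward: 2,700,000,000·1.1378323443·0.015852 = ZAR 48,699,679.47.
Swap to ZAR now, deposit: 2,700,000,000·0.016622·1.0621020389 = ZAR 47,666,502.24.
The quoted forward overvalues KRW, so borrow ZAR, buy KRW at spot, deposit the KRW at 10.33%, and sell the proceeds forward at 0.015852.
The gap between the two covered legs is ZAR 1,033,177.

ZAR 1,033,177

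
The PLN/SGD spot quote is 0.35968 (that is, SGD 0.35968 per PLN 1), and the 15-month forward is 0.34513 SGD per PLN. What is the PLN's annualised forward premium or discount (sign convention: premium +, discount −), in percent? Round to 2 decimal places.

-3.24%

T = 15/12 years.
Period premium: (0.34513 − 0.35968)/0.35968 = -0.0404526.
×(1/T) gives -3.24% p.a.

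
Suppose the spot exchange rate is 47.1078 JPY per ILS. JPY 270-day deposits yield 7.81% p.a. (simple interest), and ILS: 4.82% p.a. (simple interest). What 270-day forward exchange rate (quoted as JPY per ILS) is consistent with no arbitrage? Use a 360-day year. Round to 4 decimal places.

T = 270/360 years.
JPY growth factor: 1 + 0.0781×270/360 = 1.058575.
ILS accumulates by 1 + 0.0482×270/360 = 1.036150.
CIP: F = S · (grow JPY)/(grow ILS) = 47.1078 × 1.058575/1.036150 = 48.127336 JPY per ILS.

48.1273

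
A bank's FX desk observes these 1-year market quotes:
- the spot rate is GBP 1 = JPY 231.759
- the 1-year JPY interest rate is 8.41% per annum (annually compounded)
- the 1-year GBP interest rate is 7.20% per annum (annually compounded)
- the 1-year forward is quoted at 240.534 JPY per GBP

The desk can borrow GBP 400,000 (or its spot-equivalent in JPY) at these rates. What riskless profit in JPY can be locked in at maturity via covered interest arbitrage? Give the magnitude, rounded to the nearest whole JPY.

T = 1 year.
Keep in GBP, deliver into the forward: 400,000·1.072000·240.534 = JPY 103,140,979.20.
Swap to JPY now, deposit: 400,000·231.759·1.084100 = JPY 100,499,972.76.
The quoted forward overvalues GBP, so borrow JPY, buy GBP at spot, deposit the GBP at 7.20%, and sell the proceeds forward at 240.534.
The gap between the two covered legs is JPY 2,641,006.

JPY 2,641,006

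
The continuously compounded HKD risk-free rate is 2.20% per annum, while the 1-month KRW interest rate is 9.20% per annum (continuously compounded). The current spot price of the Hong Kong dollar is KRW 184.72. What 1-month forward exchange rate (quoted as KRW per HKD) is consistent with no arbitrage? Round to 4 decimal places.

185.8007

T = 1/12 years.
KRW growth factor: e^(0.0920×1/12) = 1.007696131.
Growth of 1 HKD over T: e^(0.0220×1/12) = 1.001835015.
So F = 184.72 × 1.007696131 / 1.001835015 = 185.800682 (KRW/HKD).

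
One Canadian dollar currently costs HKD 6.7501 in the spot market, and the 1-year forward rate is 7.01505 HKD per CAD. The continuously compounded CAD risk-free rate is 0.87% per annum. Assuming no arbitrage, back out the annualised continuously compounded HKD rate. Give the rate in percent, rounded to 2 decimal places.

T = 1 year.
F/S = 7.01505/6.7501 = 1.0392513 = (growth of HKD) / (growth of CAD).
CAD growth factor: e^(0.0087×1) = 1.008738.
So the HKD growth factor = 1.0483323.
r = ln(1.0483323)/1 = 0.047201 → 4.72%.

4.72%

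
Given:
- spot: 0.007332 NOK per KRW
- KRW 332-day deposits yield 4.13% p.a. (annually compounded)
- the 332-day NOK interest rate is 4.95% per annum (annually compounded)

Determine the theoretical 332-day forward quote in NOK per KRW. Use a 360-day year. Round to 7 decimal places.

0.0073852

T = 332/360 years.
NOK growth factor: (1 + 0.0495)^(332/360) = 1.0455636.
KRW accumulates by (1 + 0.0413)^(332/360) = 1.0380275.
Forward (NOK per KRW) = 0.007332 × 1.0455636 / 1.0380275 = 0.007385230.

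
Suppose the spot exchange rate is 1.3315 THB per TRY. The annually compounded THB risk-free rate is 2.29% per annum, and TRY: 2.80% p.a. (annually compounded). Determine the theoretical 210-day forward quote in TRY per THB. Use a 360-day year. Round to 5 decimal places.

T = 210/360 years.
Growth of 1 THB over T: (1 + 0.0229)^(210/360) = 1.0132953.
Growth of 1 TRY over T: (1 + 0.0280)^(210/360) = 1.0162393.
Forward (THB per TRY) = 1.3315 × 1.0132953 / 1.0162393 = 1.327643.
Invert for TRY per THB: 1 / 1.327643 = 0.75321.

0.75321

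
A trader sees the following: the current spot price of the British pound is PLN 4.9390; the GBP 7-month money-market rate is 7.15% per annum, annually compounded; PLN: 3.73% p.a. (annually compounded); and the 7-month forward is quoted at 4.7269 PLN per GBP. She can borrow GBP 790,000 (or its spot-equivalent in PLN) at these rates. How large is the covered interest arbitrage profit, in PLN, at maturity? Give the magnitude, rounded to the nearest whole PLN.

T = 7/12 years.
Invest the GBP and cover forward: 790,000 × 1.041107166 × 4.7269 = PLN 3,887,755.48.
Convert at spot and invest in PLN: 790,000 × 4.9390 × 1.021592166 = PLN 3,986,058.53.
The quoted forward undervalues GBP, so borrow GBP, convert to PLN at spot, deposit the PLN at 3.73%, and buy GBP forward at 4.7269 to cover the loan.
The gap between the two covered legs is PLN 98,303.

PLN 98,303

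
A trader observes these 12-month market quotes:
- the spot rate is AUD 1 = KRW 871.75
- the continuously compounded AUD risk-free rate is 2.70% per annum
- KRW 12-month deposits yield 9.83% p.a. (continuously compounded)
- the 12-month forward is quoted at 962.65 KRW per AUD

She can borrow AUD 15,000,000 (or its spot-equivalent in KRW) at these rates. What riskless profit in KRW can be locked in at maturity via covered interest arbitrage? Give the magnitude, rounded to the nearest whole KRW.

T = 1 year.
Keep in AUD, deliver into the forward: 15,000,000·1.027367802763·962.65 = KRW 14,834,934,229.95.
Swap to KRW now, deposit: 15,000,000·871.75·1.103293723582 = KRW 14,426,944,552.99.
The quoted forward overvalues AUD, so borrow KRW, buy AUD at spot, deposit the AUD at 2.70%, and sell the proceeds forward at 962.65.
The gap between the two covered legs is KRW 407,989,677.

KRW 407,989,677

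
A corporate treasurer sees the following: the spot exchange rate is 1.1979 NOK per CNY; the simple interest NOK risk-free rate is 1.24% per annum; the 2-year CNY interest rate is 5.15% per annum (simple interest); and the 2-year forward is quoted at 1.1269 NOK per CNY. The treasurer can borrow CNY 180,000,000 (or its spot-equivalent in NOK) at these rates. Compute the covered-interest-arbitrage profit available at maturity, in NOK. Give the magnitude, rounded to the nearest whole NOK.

NOK 2,765,300

T = 2 years.
Invest the CNY and cover forward: 180,000,000 × 1.103000 × 1.1269 = NOK 223,734,726.00.
Convert at spot and invest in NOK: 180,000,000 × 1.1979 × 1.024800 = NOK 220,969,425.60.
The quoted forward overvalues CNY, so borrow NOK, buy CNY at spot, deposit the CNY at 5.15%, and sell the proceeds forward at 1.1269.
Arbitrage profit = |223,734,726.00 − 220,969,425.60| = NOK 2,765,300.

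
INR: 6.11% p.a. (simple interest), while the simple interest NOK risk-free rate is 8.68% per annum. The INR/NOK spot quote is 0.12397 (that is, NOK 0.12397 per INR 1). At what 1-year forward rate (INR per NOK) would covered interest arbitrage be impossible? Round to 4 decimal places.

T = 1 year.
Growth of 1 NOK over T: 1 + 0.0868×1 = 1.086800.
INR accumulates by 1 + 0.0611×1 = 1.061100.
So F = 0.12397 × 1.086800 / 1.061100 = 0.1269726 (NOK/INR).
Quoted the other way: 1/0.1269726 = 7.8757 INR per NOK.

7.8757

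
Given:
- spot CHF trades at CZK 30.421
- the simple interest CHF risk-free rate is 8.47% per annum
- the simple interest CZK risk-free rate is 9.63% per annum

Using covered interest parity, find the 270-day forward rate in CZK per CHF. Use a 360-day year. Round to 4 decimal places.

30.6699

T = 270/360 years.
CZK accumulates by 1 + 0.0963×270/360 = 1.072225.
CHF growth factor: 1 + 0.0847×270/360 = 1.063525.
So F = 30.421 × 1.072225 / 1.063525 = 30.669854 (CZK/CHF).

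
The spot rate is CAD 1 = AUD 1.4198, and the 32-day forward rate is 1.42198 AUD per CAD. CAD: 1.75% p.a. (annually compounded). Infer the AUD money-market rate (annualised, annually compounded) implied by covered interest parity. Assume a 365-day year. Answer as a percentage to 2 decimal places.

T = 32/365 years.
CIP gives F = S · g_AUD/g_CAD, so g_AUD/g_CAD = 1.42198/1.4198 = 1.0015354.
The CAD side grows by (1 + 0.0175)^(32/365) = 1.0015221.
Hence g_AUD = 1.0030598.
r = 1.0030598^(365/32) − 1 = 0.035462 → 3.55%.

3.55%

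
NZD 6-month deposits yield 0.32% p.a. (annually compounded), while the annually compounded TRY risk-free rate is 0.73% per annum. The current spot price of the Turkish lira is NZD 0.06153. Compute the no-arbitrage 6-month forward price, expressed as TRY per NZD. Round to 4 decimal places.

T = 6/12 years.
NZD accumulates by (1 + 0.0032)^(6/12) = 1.00159872.
TRY growth factor: (1 + 0.0073)^(6/12) = 1.00364336.
CIP: F = S · (grow NZD)/(grow TRY) = 0.06153 × 1.00159872/1.00364336 = 0.061404650 NZD per TRY.
Quoted the other way: 1/0.061404650 = 16.2854 TRY per NZD.

16.2854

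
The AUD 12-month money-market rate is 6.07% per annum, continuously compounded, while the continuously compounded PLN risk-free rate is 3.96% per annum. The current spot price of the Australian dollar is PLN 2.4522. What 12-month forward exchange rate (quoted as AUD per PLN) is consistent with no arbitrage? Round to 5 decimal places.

T = 1 year.
Growth of 1 PLN over T: e^(0.0396×1) = 1.0403945.
AUD accumulates by e^(0.0607×1) = 1.0625801.
CIP: F = S · (grow PLN)/(grow AUD) = 2.4522 × 1.0403945/1.0625801 = 2.401001 PLN per AUD.
Quoted the other way: 1/2.401001 = 0.41649 AUD per PLN.

0.41649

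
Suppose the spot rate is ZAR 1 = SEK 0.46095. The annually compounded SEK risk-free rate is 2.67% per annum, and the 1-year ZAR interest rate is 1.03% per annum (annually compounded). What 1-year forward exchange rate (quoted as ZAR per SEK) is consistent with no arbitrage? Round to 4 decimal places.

T = 1 year.
Growth of 1 SEK over T: (1 + 0.0267)^1 = 1.026700.
ZAR growth factor: (1 + 0.0103)^1 = 1.010300.
CIP: F = S · (grow SEK)/(grow ZAR) = 0.46095 × 1.026700/1.010300 = 0.4684325 SEK per ZAR.
Invert for ZAR per SEK: 1 / 0.4684325 = 2.1348.

2.1348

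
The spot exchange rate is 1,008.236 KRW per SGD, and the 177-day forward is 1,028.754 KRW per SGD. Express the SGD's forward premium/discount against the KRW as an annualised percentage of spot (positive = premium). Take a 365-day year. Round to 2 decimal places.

T = 177/365 years.
Period premium: (1028.754 − 1008.236)/1008.236 = 0.0203504.
Per annum: 0.0203504 / (177/365) = 0.041966 = 4.20%.

+4.20%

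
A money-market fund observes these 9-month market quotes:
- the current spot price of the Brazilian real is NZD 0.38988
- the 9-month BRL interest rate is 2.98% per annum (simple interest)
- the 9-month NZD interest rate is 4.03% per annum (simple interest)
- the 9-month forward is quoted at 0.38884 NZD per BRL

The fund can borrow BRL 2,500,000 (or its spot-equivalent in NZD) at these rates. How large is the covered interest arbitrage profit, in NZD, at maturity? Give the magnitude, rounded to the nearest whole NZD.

T = 9/12 years.
Invest the BRL and cover forward: 2,500,000 × 1.022350 × 0.38884 = NZD 993,826.44.
Convert at spot and invest in NZD: 2,500,000 × 0.38988 × 1.030225 = NZD 1,004,160.31.
The quoted forward undervalues BRL, so borrow BRL, convert to NZD at spot, deposit the NZD at 4.03%, and buy BRL forward at 0.38884 to cover the loan.
Arbitrage profit = |993,826.44 − 1,004,160.31| = NZD 10,334.

NZD 10,334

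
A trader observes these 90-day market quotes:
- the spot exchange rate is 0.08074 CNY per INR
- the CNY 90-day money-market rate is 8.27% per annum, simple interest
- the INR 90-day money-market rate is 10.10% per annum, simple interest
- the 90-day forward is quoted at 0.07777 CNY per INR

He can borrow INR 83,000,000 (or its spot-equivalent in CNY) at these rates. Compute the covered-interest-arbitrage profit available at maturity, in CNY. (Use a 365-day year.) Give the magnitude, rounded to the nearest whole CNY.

CNY 222,410

T = 90/365 years.
Invest the INR and cover forward: 83,000,000 × 1.02490411 × 0.07777 = CNY 6,615,663.79.
Convert at spot and invest in CNY: 83,000,000 × 0.08074 × 1.020391781 = CNY 6,838,073.89.
The quoted forward undervalues INR, so borrow INR, convert to CNY at spot, deposit the CNY at 8.27%, and buy INR forward at 0.07777 to cover the loan.
Profit = 6,838,073.89 − 6,615,663.79 = CNY 222,410.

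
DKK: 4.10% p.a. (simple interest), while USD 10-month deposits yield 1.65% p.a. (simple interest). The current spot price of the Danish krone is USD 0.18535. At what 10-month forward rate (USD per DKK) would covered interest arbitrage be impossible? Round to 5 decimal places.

T = 10/12 years.
USD growth factor: 1 + 0.0165×10/12 = 1.013750.
DKK growth factor: 1 + 0.0410×10/12 = 1.0341667.
So F = 0.18535 × 1.013750 / 1.0341667 = 0.1816908 (USD/DKK).

0.18169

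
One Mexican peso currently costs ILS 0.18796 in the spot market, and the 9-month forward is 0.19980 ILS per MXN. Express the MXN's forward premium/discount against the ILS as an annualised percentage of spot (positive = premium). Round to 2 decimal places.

+8.40%

T = 9/12 years.
Period premium: (0.19980 − 0.18796)/0.18796 = 0.0629921.
×(1/T) gives 8.40% p.a.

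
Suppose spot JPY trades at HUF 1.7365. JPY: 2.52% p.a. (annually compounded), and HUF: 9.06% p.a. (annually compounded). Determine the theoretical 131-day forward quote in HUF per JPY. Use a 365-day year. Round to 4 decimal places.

T = 131/365 years.
Growth of 1 HUF over T: (1 + 0.0906)^(131/365) = 1.0316165.
Growth of 1 JPY over T: (1 + 0.0252)^(131/365) = 1.0089723.
Forward (HUF per JPY) = 1.7365 × 1.0316165 / 1.0089723 = 1.775472.

1.7755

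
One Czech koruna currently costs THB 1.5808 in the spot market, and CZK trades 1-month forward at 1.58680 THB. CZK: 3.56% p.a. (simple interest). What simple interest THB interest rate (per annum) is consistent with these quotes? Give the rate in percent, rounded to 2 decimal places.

T = 1/12 years.
By CIP, F/S equals the THB-to-CZK growth ratio: 1.5868/1.5808 = 1.0037955.
CZK growth factor: 1 + 0.0356×1/12 = 1.0029667.
Hence g_THB = 1.0067735.
(1.0067735 − 1)/T = 0.081282, i.e. 8.13%.

8.13%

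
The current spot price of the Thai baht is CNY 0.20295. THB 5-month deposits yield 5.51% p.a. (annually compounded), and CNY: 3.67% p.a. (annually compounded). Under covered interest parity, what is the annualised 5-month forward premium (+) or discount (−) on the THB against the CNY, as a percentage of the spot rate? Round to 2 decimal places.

T = 5/12 years.
No-arbitrage forward: 0.20295 × 1.0151311 / 1.0225997 = 0.20146775 CNY/THB.
Annualised premium = (F − S)/S × (1/T) = (0.20146775 − 0.20295)/0.20295 ÷ (5/12) = -1.75%.

-1.75%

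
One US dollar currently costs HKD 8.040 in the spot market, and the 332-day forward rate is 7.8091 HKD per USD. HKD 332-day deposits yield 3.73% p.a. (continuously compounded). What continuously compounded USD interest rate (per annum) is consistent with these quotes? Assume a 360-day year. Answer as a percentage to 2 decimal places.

T = 332/360 years.
F/S = 7.8091/8.04 = 0.9712811 = (growth of HKD) / (growth of USD).
HKD growth factor: e^(0.0373×332/360) = 1.0349974.
That pins the USD growth at 1.0656003.
r = ln(1.0656003)/(332/360) = 0.068897 → 6.89%.

6.89%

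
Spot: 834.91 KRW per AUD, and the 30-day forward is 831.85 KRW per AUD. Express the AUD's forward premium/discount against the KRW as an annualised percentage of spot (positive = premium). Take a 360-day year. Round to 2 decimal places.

T = 30/360 years.
AUD trades forward at -0.36651% vs spot over the period.
Per annum: -0.0036651 / (30/360) = -0.043981 = -4.40%.

-4.40%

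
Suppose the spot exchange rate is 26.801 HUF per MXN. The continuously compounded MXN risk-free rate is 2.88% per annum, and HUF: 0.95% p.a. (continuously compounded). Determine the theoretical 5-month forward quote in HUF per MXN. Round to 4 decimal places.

26.5863

T = 5/12 years.
HUF growth factor: e^(0.0095×5/12) = 1.00396618.
MXN accumulates by e^(0.0288×5/12) = 1.01207229.
CIP: F = S · (grow HUF)/(grow MXN) = 26.801 × 1.00396618/1.01207229 = 26.586340 HUF per MXN.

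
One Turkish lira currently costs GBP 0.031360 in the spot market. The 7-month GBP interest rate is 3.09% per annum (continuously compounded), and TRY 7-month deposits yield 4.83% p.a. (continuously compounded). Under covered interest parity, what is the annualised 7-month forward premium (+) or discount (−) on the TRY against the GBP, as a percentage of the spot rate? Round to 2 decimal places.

-1.73%

T = 7/12 years.
CIP forward (GBP per TRY) = 0.03136 × 1.0181884/1.0285757 = 0.031043304.
Annualised premium = (F − S)/S × (1/T) = (0.031043304 − 0.03136)/0.03136 ÷ (7/12) = -1.73%.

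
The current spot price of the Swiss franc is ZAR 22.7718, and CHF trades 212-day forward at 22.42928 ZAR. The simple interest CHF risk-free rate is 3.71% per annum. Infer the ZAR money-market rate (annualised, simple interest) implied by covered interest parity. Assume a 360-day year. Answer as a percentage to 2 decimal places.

1.10%

T = 212/360 years.
F/S = 22.42928/22.7718 = 0.9849586 = (growth of ZAR) / (growth of CHF).
CHF growth factor: 1 + 0.0371×212/360 = 1.0218478.
So the ZAR growth factor = 1.0064778.
(1.0064778 − 1)/T = 0.011000, i.e. 1.10%.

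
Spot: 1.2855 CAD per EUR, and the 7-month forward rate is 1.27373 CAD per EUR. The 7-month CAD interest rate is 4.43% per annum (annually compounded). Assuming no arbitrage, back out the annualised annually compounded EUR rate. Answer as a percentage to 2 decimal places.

T = 7/12 years.
CIP gives F = S · g_CAD/g_EUR, so g_CAD/g_EUR = 1.27373/1.2855 = 0.9908440.
The CAD side grows by (1 + 0.0443)^(7/12) = 1.025608.
That pins the EUR growth at 1.0350852.
Annualise: 1.0350852^(12/7) − 1 = 0.060897 = 6.09%.

6.09%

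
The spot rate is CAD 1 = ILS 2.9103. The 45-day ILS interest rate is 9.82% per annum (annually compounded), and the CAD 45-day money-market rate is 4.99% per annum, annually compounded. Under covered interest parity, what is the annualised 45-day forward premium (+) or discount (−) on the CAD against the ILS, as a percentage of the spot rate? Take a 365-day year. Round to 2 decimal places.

T = 45/365 years.
CIP forward (ILS per CAD) = 2.9103 × 1.0116156/1.0060215 = 2.9264831.
(F − S)/S ÷ T = (2.9264831 − 2.9103)/2.9103/(45/365) = 0.045103 → 4.51%.

+4.51%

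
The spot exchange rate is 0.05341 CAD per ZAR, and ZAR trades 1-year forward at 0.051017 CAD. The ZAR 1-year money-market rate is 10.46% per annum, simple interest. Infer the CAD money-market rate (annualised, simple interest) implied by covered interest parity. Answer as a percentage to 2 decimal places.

T = 1 year.
By CIP, F/S equals the CAD-to-ZAR growth ratio: 0.051017/0.05341 = 0.9551957.
ZAR growth factor: 1 + 0.1046×1 = 1.104600.
So the CAD growth factor = 1.0551092.
(1.0551092 − 1)/T = 0.055109, i.e. 5.51%.

5.51%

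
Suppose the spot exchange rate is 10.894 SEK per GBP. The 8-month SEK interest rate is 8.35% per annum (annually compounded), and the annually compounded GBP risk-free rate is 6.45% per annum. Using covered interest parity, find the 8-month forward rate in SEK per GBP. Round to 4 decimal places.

11.0232

T = 8/12 years.
SEK growth factor: (1 + 0.0835)^(8/12) = 1.0549194.
GBP growth factor: (1 + 0.0645)^(8/12) = 1.04255052.
Forward (SEK per GBP) = 10.894 × 1.0549194 / 1.04255052 = 11.023247.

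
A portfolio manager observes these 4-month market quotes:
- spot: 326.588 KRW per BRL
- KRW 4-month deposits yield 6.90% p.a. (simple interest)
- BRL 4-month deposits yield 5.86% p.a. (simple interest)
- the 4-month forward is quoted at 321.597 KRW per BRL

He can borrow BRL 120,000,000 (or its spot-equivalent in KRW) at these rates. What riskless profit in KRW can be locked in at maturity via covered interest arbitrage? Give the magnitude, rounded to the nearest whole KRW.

T = 4/12 years.
Route A — deposit BRL, sell forward: 120,000,000 × 1.019533333333 × 321.597 = KRW 39,345,463,367.99.
Route B — convert at spot, deposit KRW: 120,000,000 × 326.588 × 1.023000 = KRW 40,091,942,880.00.
The quoted forward undervalues BRL, so borrow BRL, convert to KRW at spot, deposit the KRW at 6.90%, and buy BRL forward at 321.597 to cover the loan.
Profit = 40,091,942,880.00 − 39,345,463,367.99 = KRW 746,479,512.

KRW 746,479,512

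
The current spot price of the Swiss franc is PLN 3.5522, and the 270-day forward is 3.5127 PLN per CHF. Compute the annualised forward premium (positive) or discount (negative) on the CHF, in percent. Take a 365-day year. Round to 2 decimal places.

T = 270/365 years.
CHF trades forward at -1.11199% vs spot over the period.
Per annum: -0.0111199 / (270/365) = -0.015032 = -1.50%.

-1.50%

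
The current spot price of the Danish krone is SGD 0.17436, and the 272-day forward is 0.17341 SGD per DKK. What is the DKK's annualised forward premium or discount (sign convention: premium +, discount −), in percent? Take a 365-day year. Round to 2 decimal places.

T = 272/365 years.
Period premium: (0.17341 − 0.17436)/0.17436 = -0.0054485.
×(1/T) gives -0.73% p.a.

-0.73%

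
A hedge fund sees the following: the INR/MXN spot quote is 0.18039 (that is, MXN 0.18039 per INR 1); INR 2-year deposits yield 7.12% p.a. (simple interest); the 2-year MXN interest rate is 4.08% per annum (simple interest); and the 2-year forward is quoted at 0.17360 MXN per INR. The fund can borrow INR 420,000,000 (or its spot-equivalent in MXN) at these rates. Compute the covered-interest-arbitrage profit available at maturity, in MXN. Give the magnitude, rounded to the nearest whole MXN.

T = 2 years.
Keep in INR, deliver into the forward: 420,000,000·1.142400·0.17360 = MXN 83,294,668.80.
Swap to MXN now, deposit: 420,000,000·0.18039·1.081600 = MXN 81,946,126.08.
The quoted forward overvalues INR, so borrow MXN, buy INR at spot, deposit the INR at 7.12%, and sell the proceeds forward at 0.17360.
Arbitrage profit = |83,294,668.80 − 81,946,126.08| = MXN 1,348,543.

MXN 1,348,543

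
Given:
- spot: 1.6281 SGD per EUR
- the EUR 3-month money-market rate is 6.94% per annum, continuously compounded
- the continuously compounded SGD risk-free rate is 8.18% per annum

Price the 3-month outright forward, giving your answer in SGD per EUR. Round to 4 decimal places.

T = 3/12 years.
SGD accumulates by e^(0.0818×3/12) = 1.0206605.
EUR accumulates by e^(0.0694×3/12) = 1.0175014.
CIP: F = S · (grow SGD)/(grow EUR) = 1.6281 × 1.0206605/1.0175014 = 1.633155 SGD per EUR.

1.6332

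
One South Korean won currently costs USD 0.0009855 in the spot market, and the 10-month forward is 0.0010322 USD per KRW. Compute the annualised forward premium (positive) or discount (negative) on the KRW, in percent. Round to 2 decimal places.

+5.69%

T = 10/12 years.
KRW trades forward at +4.73871% vs spot over the period.
Annualise by dividing by T: 0.0473871 / (10/12) = 0.056865 → 5.69%.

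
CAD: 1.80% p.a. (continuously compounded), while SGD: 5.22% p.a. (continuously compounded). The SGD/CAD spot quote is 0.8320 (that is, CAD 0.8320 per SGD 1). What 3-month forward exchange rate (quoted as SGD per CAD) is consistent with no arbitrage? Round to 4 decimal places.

1.2122

T = 3/12 years.
CAD accumulates by e^(0.0180×3/12) = 1.0045101.
SGD growth factor: e^(0.0522×3/12) = 1.0131355.
So F = 0.832 × 1.0045101 / 1.0131355 = 0.8249167 (CAD/SGD).
Invert for SGD per CAD: 1 / 0.8249167 = 1.2122.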